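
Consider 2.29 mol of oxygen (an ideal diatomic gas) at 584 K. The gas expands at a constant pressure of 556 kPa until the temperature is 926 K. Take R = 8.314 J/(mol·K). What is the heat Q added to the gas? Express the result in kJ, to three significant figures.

Isobaric: W = nRΔT = (2.29)(8.314)(342) = 6511 J.
ΔU = nCᵥΔT with Cᵥ = 5R/2: ΔU = (2.29)(20.79)(342) = 16278 J.
Q = ΔU + W = 16278 + 6511 = 22790 J.

Q ≈ 22.8 kJ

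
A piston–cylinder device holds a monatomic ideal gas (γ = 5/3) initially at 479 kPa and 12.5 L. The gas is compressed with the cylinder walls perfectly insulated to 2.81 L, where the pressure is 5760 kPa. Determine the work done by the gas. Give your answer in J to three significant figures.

Adiabatic: W = (P₁V₁ − P₂V₂)/(γ − 1) with γ = 5/3.
P₁V₁ = 5988 J, P₂V₂ = 16186 J.
W = (5988 − 16186) / 0.6667 = -15297 J.

W ≈ -15300 J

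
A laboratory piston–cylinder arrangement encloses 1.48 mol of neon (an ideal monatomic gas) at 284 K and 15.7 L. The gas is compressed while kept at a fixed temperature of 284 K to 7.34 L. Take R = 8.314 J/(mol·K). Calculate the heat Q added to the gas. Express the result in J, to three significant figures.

Isothermal ⇒ ΔU = 0, so Q = W = nRT ln(V₂/V₁).
Q = (1.48)(8.314)(284) ln(7.34/15.7) = 3495 × -0.7603 = -2657 J.

Q ≈ -2660 J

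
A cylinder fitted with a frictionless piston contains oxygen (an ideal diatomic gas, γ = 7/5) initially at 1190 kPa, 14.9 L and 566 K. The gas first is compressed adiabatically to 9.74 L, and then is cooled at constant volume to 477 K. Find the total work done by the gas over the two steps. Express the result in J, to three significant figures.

W_total ≈ -8220 J

Step 1 (adiabatic): W = (P₁V₁ − P₂V₂)/(γ−1) = (17731 − 21018)/0.4 = -8217 J.
Step 2 (isochoric): W = 0 (constant volume).
W_total = -8217 + 0 = -8217 J.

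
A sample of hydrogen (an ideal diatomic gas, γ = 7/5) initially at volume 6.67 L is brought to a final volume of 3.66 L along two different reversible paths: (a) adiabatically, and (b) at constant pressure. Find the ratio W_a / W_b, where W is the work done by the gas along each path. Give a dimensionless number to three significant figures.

W_a / W_b ≈ 1.50

Path (a) adiabatic: W = P₁V₁(1 − (V₁/V₂)^(γ−1))/(γ−1) → W_a/(P₁V₁) = -0.6783.
Path (b) isobaric: W = P₁(V₂ − V₁) → W_b/(P₁V₁) = -0.4513.
W_a / W_b = -0.6783 / -0.4513 = 1.503.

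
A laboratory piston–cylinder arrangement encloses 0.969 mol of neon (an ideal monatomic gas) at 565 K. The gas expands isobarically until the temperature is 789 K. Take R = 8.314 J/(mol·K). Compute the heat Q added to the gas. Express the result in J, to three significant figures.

Q ≈ 4510 J

Isobaric: W = nRΔT = (0.969)(8.314)(224) = 1805 J.
ΔU = nCᵥΔT with Cᵥ = 3R/2: ΔU = (0.969)(12.47)(224) = 2707 J.
Q = ΔU + W = 2707 + 1805 = 4512 J.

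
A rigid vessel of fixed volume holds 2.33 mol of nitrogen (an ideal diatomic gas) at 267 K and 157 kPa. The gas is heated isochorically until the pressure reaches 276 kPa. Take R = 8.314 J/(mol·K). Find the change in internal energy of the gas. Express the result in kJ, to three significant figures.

ΔU ≈ 9.80 kJ

Constant volume ⇒ W = 0, so Q = ΔU = nCᵥΔT with Cᵥ = 5R/2 = 20.79 J/(mol·K).
At constant V, T₂/T₁ = P₂/P₁ ⇒ ΔT = T₁(P₂/P₁ − 1) = 267·(276/157 − 1) = 202.4 K.
ΔU = (2.33)(20.79)(202.4) = 9801 J.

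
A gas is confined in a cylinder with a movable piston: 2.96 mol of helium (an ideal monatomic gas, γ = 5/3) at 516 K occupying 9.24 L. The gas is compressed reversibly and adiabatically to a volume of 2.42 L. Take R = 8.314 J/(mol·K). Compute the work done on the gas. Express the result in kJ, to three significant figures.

W ≈ 27.5 kJ

Adiabatic: TV^(γ−1) = const with γ = 5/3.
T₂ = T₁ (V₁/V₂)^(γ−1) = 516 × (9.24/2.42)^0.667 = 516 × 2.443 = 1261 K.
W_by = nCᵥ(T₁ − T₂) = (2.96)(12.47)(516 − 1261) = -27484 J.
Work on gas = −W_by = 27484 J.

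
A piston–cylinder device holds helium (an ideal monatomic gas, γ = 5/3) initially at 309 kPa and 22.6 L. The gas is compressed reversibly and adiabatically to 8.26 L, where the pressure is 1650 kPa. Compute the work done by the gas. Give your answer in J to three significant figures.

W ≈ -9970 J

Adiabatic: W = (P₁V₁ − P₂V₂)/(γ − 1) with γ = 5/3.
P₁V₁ = 6983 J, P₂V₂ = 13629 J.
W = (6983 − 13629) / 0.6667 = -9968 J.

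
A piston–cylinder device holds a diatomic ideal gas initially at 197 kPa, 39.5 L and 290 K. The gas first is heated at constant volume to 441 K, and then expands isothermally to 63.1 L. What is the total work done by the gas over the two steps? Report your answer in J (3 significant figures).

W_total ≈ 5540 J

Step 1 (isochoric): W = 0 (constant volume).
After step 1: P = 299.6 kPa (V unchanged).
Step 2 (isothermal): W = P₁V₁ ln(V₂/V₁) = (11833) ln(63.1/39.5) = 5543 J.
W_total = 0 + 5543 = 5543 J.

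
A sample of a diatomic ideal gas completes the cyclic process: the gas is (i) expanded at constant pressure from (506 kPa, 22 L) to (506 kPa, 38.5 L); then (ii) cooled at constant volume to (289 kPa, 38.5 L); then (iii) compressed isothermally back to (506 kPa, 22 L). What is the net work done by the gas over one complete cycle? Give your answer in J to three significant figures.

W_net ≈ 2120 J

Leg (i): W = PΔV = (506)(38.5 − 22) = 8349 J.
Leg (ii): W = 0.
Leg (iii): W = PᵢVᵢ ln(V_f/Vᵢ) = (11126) ln(22/38.5) = -6227 J.
W_net = 8349 − 6227 = 2122 J.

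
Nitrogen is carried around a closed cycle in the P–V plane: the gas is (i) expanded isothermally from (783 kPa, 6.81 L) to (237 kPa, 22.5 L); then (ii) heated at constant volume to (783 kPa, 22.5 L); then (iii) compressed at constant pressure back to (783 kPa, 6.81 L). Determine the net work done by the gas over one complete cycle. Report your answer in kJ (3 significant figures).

W_net ≈ -5.91 kJ

Leg (i): W = PᵢVᵢ ln(V_f/Vᵢ) = (5332) ln(22.5/6.81) = 6373 J.
Leg (ii): W = 0.
Leg (iii): W = PΔV = (783)(6.81 − 22.5) = -12285 J.
W_net = 6373 − 12285 = -5913 J.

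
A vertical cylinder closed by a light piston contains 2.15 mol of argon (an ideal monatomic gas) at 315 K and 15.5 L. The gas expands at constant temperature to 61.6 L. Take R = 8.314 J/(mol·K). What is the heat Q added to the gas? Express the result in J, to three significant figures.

Isothermal ⇒ ΔU = 0, so Q = W = nRT ln(V₂/V₁).
Q = (2.15)(8.314)(315) ln(61.6/15.5) = 5631 × 1.38 = 7769 J.

Q ≈ 7770 J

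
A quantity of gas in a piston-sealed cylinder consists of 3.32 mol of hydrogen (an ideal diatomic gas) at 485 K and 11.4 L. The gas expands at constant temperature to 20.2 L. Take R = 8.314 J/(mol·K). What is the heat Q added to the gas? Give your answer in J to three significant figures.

Isothermal ⇒ ΔU = 0, so Q = W = nRT ln(V₂/V₁).
Q = (3.32)(8.314)(485) ln(20.2/11.4) = 13387 × 0.5721 = 7658 J.

Q ≈ 7660 J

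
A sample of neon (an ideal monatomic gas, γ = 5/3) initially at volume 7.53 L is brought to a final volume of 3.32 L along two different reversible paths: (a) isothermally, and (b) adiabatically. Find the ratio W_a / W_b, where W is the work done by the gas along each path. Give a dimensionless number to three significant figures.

W_a / W_b ≈ 0.752

Path (a) isothermal: W = P₁V₁ ln(V₂/V₁) → W_a/(P₁V₁) = -0.8189.
Path (b) adiabatic: W = P₁V₁(1 − (V₁/V₂)^(γ−1))/(γ−1) → W_b/(P₁V₁) = -1.089.
W_a / W_b = -0.8189 / -1.089 = 0.7517.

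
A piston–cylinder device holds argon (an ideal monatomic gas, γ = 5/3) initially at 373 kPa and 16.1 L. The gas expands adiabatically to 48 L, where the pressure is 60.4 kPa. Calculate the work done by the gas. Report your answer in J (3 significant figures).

W ≈ 4660 J

Adiabatic: W = (P₁V₁ − P₂V₂)/(γ − 1) with γ = 5/3.
P₁V₁ = 6005 J, P₂V₂ = 2899 J.
W = (6005 − 2899) / 0.6667 = 4659 J.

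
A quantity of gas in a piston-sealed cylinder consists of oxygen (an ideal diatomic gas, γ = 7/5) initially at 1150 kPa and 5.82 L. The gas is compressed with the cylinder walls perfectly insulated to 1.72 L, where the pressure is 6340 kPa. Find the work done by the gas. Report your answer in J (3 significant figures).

W ≈ -10500 J

Adiabatic: W = (P₁V₁ − P₂V₂)/(γ − 1) with γ = 7/5.
P₁V₁ = 6693 J, P₂V₂ = 10905 J.
W = (6693 − 10905) / 0.4 = -10530 J.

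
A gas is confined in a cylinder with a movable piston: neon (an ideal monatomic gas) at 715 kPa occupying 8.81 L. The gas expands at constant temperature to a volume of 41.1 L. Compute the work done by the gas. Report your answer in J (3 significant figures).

Isothermal: W = nRT ln(V₂/V₁) = P₁V₁ ln(V₂/V₁).
P₁V₁ = (715 kPa)(8.81 L) = 6299 J.
W = 6299 × ln(41.1/8.81) = 6299 × 1.54
W_by_gas = 9701 J.

W ≈ 9700 J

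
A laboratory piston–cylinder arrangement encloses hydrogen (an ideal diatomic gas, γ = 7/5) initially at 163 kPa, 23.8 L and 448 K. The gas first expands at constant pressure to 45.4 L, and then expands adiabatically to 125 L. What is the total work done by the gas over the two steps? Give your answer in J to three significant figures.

Step 1 (isobaric): W = PΔV = (163 kPa)(45.4 − 23.8 L) = 3521 J.
After step 1: P = 163 kPa, V = 45.4 L, T = 854.6 K.
Step 2 (adiabatic): W = (P₁V₁ − P₂V₂)/(γ−1) = (7400 − 4935)/0.4 = 6163 J.
W_total = 3521 + 6163 = 9683 J.

W_total ≈ 9680 J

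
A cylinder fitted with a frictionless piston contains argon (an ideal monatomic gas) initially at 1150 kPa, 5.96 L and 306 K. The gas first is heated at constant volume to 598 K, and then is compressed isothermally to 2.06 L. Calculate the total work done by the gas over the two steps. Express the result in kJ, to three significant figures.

W_total ≈ -14.2 kJ

Step 1 (isochoric): W = 0 (constant volume).
After step 1: P = 2247 kPa (V unchanged).
Step 2 (isothermal): W = P₁V₁ ln(V₂/V₁) = (13394) ln(2.06/5.96) = -14230 J.
W_total = 0 − 14230 = -14230 J.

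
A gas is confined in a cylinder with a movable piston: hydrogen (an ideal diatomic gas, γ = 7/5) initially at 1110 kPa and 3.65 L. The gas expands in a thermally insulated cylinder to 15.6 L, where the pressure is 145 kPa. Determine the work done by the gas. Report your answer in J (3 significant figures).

W ≈ 4470 J

Adiabatic: W = (P₁V₁ − P₂V₂)/(γ − 1) with γ = 7/5.
P₁V₁ = 4052 J, P₂V₂ = 2262 J.
W = (4052 − 2262) / 0.4 = 4474 J.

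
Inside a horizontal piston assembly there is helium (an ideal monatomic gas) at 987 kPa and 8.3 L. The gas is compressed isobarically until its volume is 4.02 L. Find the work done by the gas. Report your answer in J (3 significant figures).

W ≈ -4220 J

Isobaric: W = P ΔV.
W = (987 kPa)(4.02 − 8.3 L) = (987)(-4.28) = -4224 J.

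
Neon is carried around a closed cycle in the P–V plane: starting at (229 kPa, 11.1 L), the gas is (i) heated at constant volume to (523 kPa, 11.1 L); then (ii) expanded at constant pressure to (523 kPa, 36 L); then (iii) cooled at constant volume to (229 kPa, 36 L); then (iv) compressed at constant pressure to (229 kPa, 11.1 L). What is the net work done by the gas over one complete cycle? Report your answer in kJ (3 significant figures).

Constant-volume legs do no work.
W(ii) = (523)(36 − 11.1) = 13023 J; W(iv) = (229)(11.1 − 36) = -5702 J.
W_net = 13023 − 5702 = 7321 J (the clockwise enclosed area).

W_net ≈ 7.32 kJ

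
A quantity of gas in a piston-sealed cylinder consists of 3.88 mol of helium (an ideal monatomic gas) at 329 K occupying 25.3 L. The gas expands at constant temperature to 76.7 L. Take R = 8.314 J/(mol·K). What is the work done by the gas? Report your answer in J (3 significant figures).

W ≈ 11800 J

Isothermal: W = nRT ln(V₂/V₁).
W = (3.88)(8.314)(329) × ln(76.7/25.3)
  = 10613 × 1.109
W_by_gas = 11771 J.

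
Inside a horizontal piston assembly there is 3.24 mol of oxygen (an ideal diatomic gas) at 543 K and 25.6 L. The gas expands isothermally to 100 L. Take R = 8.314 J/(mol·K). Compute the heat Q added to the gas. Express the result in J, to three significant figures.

Q ≈ 19900 J

Isothermal ⇒ ΔU = 0, so Q = W = nRT ln(V₂/V₁).
Q = (3.24)(8.314)(543) ln(100/25.6) = 14627 × 1.363 = 19930 J.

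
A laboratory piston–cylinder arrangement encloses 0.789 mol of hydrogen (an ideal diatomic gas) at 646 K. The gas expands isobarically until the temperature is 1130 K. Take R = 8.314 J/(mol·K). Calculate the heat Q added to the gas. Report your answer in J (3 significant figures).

Q ≈ 11100 J

Isobaric: W = nRΔT = (0.789)(8.314)(484) = 3175 J.
ΔU = nCᵥΔT with Cᵥ = 5R/2: ΔU = (0.789)(20.79)(484) = 7937 J.
Q = ΔU + W = 7937 + 3175 = 11112 J.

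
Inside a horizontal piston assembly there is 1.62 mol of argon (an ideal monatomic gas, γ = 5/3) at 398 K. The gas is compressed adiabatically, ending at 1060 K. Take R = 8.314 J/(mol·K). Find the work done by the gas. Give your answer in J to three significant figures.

Adiabatic ⇒ Q = 0, so W_by = −ΔU = nCᵥ(T₁ − T₂).
Cᵥ = 3R/2 = 12.47 J/(mol·K).
W = (1.62)(12.47)(398 − 1060) = -13374 J.

W ≈ -13400 J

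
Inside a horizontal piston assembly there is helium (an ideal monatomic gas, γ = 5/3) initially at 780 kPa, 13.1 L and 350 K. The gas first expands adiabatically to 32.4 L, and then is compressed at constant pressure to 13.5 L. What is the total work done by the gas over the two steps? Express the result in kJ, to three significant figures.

Step 1 (adiabatic): W = (P₁V₁ − P₂V₂)/(γ−1) = (10218 − 5587)/0.667 = 6946 J.
After step 1: P = 172.4 kPa, V = 32.4 L, T = 191.4 K.
Step 2 (isobaric): W = PΔV = (172.4 kPa)(13.5 − 32.4 L) = -3259 J.
W_total = 6946 − 3259 = 3687 J.

W_total ≈ 3.69 kJ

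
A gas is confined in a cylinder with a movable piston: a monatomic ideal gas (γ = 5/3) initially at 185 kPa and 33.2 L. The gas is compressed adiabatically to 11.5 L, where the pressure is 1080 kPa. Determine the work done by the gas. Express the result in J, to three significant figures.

Adiabatic: W = (P₁V₁ − P₂V₂)/(γ − 1) with γ = 5/3.
P₁V₁ = 6142 J, P₂V₂ = 12420 J.
W = (6142 − 12420) / 0.6667 = -9417 J.

W ≈ -9420 J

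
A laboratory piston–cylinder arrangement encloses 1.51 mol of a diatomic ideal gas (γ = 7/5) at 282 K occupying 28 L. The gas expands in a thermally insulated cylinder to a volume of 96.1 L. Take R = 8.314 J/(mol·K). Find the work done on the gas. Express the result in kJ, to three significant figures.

Adiabatic: TV^(γ−1) = const with γ = 7/5.
T₂ = T₁ (V₁/V₂)^(γ−1) = 282 × (28/96.1)^0.4 = 282 × 0.6106 = 172.2 K.
W_by = nCᵥ(T₁ − T₂) = (1.51)(20.79)(282 − 172.2) = 3446 J.
Work on gas = −W_by = -3446 J.

W ≈ -3.45 kJ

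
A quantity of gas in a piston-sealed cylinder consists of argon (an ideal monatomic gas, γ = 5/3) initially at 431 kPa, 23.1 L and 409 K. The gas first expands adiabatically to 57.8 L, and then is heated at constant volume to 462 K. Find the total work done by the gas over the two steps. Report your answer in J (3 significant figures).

Step 1 (adiabatic): W = (P₁V₁ − P₂V₂)/(γ−1) = (9956 − 5402)/0.667 = 6831 J.
Step 2 (isochoric): W = 0 (constant volume).
W_total = 6831 + 0 = 6831 J.

W_total ≈ 6830 J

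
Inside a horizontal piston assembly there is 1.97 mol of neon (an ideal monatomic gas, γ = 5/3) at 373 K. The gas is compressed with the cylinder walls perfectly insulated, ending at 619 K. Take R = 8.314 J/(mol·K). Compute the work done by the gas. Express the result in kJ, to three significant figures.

W ≈ -6.04 kJ

Adiabatic ⇒ Q = 0, so W_by = −ΔU = nCᵥ(T₁ − T₂).
Cᵥ = 3R/2 = 12.47 J/(mol·K).
W = (1.97)(12.47)(373 − 619) = -6044 J.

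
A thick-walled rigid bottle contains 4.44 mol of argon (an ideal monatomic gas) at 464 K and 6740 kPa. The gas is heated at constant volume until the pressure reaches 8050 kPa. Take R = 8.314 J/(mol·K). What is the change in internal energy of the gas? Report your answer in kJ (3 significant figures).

Constant volume ⇒ W = 0, so Q = ΔU = nCᵥΔT with Cᵥ = 3R/2 = 12.47 J/(mol·K).
At constant V, T₂/T₁ = P₂/P₁ ⇒ ΔT = T₁(P₂/P₁ − 1) = 464·(8050/6740 − 1) = 90.18 K.
ΔU = (4.44)(12.47)(90.18) = 4994 J.

ΔU ≈ 4.99 kJ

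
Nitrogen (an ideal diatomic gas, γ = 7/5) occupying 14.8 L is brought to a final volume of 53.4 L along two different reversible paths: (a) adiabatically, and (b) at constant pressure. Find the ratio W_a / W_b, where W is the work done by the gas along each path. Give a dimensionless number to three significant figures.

Path (a) adiabatic: W = P₁V₁(1 − (V₁/V₂)^(γ−1))/(γ−1) → W_a/(P₁V₁) = 1.004.
Path (b) isobaric: W = P₁(V₂ − V₁) → W_b/(P₁V₁) = 2.608.
W_a / W_b = 1.004 / 2.608 = 0.3848.

W_a / W_b ≈ 0.385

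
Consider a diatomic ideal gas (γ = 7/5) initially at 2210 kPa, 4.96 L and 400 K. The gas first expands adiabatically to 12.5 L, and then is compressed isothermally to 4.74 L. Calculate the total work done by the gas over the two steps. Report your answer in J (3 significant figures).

Step 1 (adiabatic): W = (P₁V₁ − P₂V₂)/(γ−1) = (10962 − 7574)/0.4 = 8470 J.
After step 1: P = 605.9 kPa, V = 12.5 L, T = 276.4 K.
Step 2 (isothermal): W = P₁V₁ ln(V₂/V₁) = (7574) ln(4.74/12.5) = -7344 J.
W_total = 8470 − 7344 = 1126 J.

W_total ≈ 1130 J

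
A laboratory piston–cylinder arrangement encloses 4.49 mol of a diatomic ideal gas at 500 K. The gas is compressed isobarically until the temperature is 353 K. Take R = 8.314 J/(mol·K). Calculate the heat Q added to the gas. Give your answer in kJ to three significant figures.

Q ≈ -19.2 kJ

Isobaric: W = nRΔT = (4.49)(8.314)(-147) = -5487 J.
ΔU = nCᵥΔT with Cᵥ = 5R/2: ΔU = (4.49)(20.79)(-147) = -13719 J.
Q = ΔU + W = -13719 − 5487 = -19206 J.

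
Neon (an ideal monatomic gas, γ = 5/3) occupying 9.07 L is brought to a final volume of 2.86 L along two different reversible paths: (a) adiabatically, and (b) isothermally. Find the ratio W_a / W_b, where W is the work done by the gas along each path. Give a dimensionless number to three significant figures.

W_a / W_b ≈ 1.51

Path (a) adiabatic: W = P₁V₁(1 − (V₁/V₂)^(γ−1))/(γ−1) → W_a/(P₁V₁) = -1.738.
Path (b) isothermal: W = P₁V₁ ln(V₂/V₁) → W_b/(P₁V₁) = -1.154.
W_a / W_b = -1.738 / -1.154 = 1.506.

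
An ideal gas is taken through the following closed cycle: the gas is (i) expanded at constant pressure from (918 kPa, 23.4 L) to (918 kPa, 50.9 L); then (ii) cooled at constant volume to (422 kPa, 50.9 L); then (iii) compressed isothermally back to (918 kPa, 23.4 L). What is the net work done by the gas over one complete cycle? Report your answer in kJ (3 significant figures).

W_net ≈ 8.55 kJ

Leg (i): W = PΔV = (918)(50.9 − 23.4) = 25245 J.
Leg (ii): W = 0.
Leg (iii): W = PᵢVᵢ ln(V_f/Vᵢ) = (21480) ln(23.4/50.9) = -16693 J.
W_net = 25245 − 16693 = 8552 J.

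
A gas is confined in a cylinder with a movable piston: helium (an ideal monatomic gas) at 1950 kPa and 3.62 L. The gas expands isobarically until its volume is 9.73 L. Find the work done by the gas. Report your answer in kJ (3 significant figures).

Isobaric: W = P ΔV.
W = (1950 kPa)(9.73 − 3.62 L) = (1950)(6.11) = 11914 J.

W ≈ 11.9 kJ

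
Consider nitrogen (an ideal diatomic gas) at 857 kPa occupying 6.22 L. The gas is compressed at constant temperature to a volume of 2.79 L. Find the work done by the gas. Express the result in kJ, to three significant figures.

W ≈ -4.27 kJ

Isothermal: W = nRT ln(V₂/V₁) = P₁V₁ ln(V₂/V₁).
P₁V₁ = (857 kPa)(6.22 L) = 5331 J.
W = 5331 × ln(2.79/6.22) = 5331 × -0.8017
W_by_gas = -4274 J.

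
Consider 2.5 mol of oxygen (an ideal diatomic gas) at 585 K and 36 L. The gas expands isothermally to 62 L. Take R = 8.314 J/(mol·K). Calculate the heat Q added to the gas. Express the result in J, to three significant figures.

Isothermal ⇒ ΔU = 0, so Q = W = nRT ln(V₂/V₁).
Q = (2.5)(8.314)(585) ln(62/36) = 12159 × 0.5436 = 6610 J.

Q ≈ 6610 J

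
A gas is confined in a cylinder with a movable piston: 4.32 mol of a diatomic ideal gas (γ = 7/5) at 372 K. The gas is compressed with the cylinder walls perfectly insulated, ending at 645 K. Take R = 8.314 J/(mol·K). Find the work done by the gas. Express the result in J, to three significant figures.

W ≈ -24500 J

Adiabatic ⇒ Q = 0, so W_by = −ΔU = nCᵥ(T₁ − T₂).
Cᵥ = 5R/2 = 20.79 J/(mol·K).
W = (4.32)(20.79)(372 − 645) = -24513 J.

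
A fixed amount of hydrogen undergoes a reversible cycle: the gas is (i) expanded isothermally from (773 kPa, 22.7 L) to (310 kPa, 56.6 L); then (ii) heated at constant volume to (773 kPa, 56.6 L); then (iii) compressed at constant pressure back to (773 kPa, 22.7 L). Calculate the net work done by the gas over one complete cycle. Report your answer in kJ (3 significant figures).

Leg (i): W = PᵢVᵢ ln(V_f/Vᵢ) = (17547) ln(56.6/22.7) = 16032 J.
Leg (ii): W = 0.
Leg (iii): W = PΔV = (773)(22.7 − 56.6) = -26205 J.
W_net = 16032 − 26205 = -10173 J.

W_net ≈ -10.2 kJ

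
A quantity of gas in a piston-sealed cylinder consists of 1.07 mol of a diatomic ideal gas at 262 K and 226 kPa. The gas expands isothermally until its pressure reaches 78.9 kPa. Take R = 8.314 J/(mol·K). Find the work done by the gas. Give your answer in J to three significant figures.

W ≈ 2450 J

Isothermal process: W = nRT ln(V₂/V₁) = nRT ln(P₁/P₂).
W = (1.07)(8.314)(262) × ln(226/78.9)
  = 2331 × ln(2.864) = 2331 × 1.052
W_by_gas = 2453 J.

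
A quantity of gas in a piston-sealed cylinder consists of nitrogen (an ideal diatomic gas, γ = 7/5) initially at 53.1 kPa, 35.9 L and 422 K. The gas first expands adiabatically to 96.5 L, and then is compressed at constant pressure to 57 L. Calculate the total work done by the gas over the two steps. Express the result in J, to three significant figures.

Step 1 (adiabatic): W = (P₁V₁ − P₂V₂)/(γ−1) = (1906 − 1284)/0.4 = 1557 J.
After step 1: P = 13.3 kPa, V = 96.5 L, T = 284.1 K.
Step 2 (isobaric): W = PΔV = (13.3 kPa)(57 − 96.5 L) = -525.4 J.
W_total = 1557 − 525.4 = 1031 J.

W_total ≈ 1030 J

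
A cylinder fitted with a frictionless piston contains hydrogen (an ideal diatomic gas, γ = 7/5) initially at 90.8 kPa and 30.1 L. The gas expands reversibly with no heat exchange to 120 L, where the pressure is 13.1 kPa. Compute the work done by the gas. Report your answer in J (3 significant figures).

W ≈ 2900 J

Adiabatic: W = (P₁V₁ − P₂V₂)/(γ − 1) with γ = 7/5.
P₁V₁ = 2733 J, P₂V₂ = 1572 J.
W = (2733 − 1572) / 0.4 = 2903 J.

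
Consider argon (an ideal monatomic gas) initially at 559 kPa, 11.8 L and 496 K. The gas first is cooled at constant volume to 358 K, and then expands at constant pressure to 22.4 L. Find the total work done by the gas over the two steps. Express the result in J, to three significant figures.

Step 1 (isochoric): W = 0 (constant volume).
After step 1: P = 403.5 kPa (V unchanged).
Step 2 (isobaric): W = PΔV = (403.5 kPa)(22.4 − 11.8 L) = 4277 J.
W_total = 0 + 4277 = 4277 J.

W_total ≈ 4280 J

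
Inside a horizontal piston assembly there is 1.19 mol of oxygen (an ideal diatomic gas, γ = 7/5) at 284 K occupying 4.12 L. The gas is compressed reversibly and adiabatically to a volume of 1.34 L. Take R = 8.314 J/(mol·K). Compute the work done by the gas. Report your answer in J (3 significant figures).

Adiabatic: TV^(γ−1) = const with γ = 7/5.
T₂ = T₁ (V₁/V₂)^(γ−1) = 284 × (4.12/1.34)^0.4 = 284 × 1.567 = 445.1 K.
W_by = nCᵥ(T₁ − T₂) = (1.19)(20.79)(284 − 445.1) = -3984 J.

W ≈ -3980 J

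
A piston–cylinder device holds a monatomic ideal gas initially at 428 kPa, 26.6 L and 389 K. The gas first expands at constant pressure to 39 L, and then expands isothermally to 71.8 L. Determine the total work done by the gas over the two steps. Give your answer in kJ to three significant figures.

W_total ≈ 15.5 kJ

Step 1 (isobaric): W = PΔV = (428 kPa)(39 − 26.6 L) = 5307 J.
After step 1: P = 428 kPa, V = 39 L, T = 570.3 K.
Step 2 (isothermal): W = P₁V₁ ln(V₂/V₁) = (16692) ln(71.8/39) = 10188 J.
W_total = 5307 + 10188 = 15495 J.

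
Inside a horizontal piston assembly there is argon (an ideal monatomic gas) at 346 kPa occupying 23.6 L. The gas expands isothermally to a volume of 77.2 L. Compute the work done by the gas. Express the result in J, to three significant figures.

W ≈ 9680 J

Isothermal: W = nRT ln(V₂/V₁) = P₁V₁ ln(V₂/V₁).
P₁V₁ = (346 kPa)(23.6 L) = 8166 J.
W = 8166 × ln(77.2/23.6) = 8166 × 1.185
W_by_gas = 9677 J.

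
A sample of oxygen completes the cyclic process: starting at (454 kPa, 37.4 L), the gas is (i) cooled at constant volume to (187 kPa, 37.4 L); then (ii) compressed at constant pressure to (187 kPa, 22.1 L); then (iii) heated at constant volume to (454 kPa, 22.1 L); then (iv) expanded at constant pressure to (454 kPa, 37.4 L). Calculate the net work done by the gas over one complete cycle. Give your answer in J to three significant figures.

W_net ≈ 4090 J

Constant-volume legs do no work.
W(ii) = (187)(22.1 − 37.4) = -2861 J; W(iv) = (454)(37.4 − 22.1) = 6946 J.
W_net = -2861 + 6946 = 4085 J (the clockwise enclosed area).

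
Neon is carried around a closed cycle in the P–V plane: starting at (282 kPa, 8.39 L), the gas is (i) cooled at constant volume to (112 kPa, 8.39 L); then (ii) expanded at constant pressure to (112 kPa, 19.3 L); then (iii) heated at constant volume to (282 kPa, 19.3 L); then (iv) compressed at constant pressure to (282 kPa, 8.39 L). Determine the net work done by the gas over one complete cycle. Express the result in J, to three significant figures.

Constant-volume legs do no work.
W(ii) = (112)(19.3 − 8.39) = 1222 J; W(iv) = (282)(8.39 − 19.3) = -3077 J.
W_net = 1222 − 3077 = -1855 J (the counter-clockwise enclosed area).

W_net ≈ -1850 J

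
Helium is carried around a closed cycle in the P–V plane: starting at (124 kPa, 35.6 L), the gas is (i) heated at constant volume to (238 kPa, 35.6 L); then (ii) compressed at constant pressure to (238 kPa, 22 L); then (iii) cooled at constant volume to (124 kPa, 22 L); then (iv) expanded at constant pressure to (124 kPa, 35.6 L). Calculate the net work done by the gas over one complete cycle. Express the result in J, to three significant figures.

Constant-volume legs do no work.
W(ii) = (238)(22 − 35.6) = -3237 J; W(iv) = (124)(35.6 − 22) = 1686 J.
W_net = -3237 + 1686 = -1550 J (the counter-clockwise enclosed area).

W_net ≈ -1550 J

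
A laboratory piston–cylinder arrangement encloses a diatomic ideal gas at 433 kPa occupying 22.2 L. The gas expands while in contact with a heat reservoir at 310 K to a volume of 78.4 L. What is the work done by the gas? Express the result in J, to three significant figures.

W ≈ 12100 J

Isothermal: W = nRT ln(V₂/V₁) = P₁V₁ ln(V₂/V₁).
P₁V₁ = (433 kPa)(22.2 L) = 9613 J.
W = 9613 × ln(78.4/22.2) = 9613 × 1.262
W_by_gas = 12129 J.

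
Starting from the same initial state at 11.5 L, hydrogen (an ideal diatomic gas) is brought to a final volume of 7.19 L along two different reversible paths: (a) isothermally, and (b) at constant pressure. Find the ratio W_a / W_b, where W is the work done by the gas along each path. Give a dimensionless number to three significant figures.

Path (a) isothermal: W = P₁V₁ ln(V₂/V₁) → W_a/(P₁V₁) = -0.4697.
Path (b) isobaric: W = P₁(V₂ − V₁) → W_b/(P₁V₁) = -0.3748.
W_a / W_b = -0.4697 / -0.3748 = 1.253.

W_a / W_b ≈ 1.25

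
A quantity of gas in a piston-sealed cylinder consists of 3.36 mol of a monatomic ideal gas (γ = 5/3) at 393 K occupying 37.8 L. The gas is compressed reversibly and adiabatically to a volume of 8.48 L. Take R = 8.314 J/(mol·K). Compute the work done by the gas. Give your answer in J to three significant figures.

Adiabatic: TV^(γ−1) = const with γ = 5/3.
T₂ = T₁ (V₁/V₂)^(γ−1) = 393 × (37.8/8.48)^0.667 = 393 × 2.709 = 1064 K.
W_by = nCᵥ(T₁ − T₂) = (3.36)(12.47)(393 − 1064) = -28135 J.

W ≈ -28100 J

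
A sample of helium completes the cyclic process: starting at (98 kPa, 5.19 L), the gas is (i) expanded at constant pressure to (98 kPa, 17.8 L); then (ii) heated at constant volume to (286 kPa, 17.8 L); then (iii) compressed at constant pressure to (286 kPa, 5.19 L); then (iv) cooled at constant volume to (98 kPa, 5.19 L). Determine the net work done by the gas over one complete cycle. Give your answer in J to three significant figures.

W_net ≈ -2370 J

Constant-volume legs do no work.
W(i) = (98)(17.8 − 5.19) = 1236 J; W(iii) = (286)(5.19 − 17.8) = -3606 J.
W_net = 1236 − 3606 = -2371 J (the counter-clockwise enclosed area).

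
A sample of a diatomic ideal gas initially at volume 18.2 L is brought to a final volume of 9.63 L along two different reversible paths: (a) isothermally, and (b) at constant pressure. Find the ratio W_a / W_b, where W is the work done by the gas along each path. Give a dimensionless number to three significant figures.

W_a / W_b ≈ 1.35

Path (a) isothermal: W = P₁V₁ ln(V₂/V₁) → W_a/(P₁V₁) = -0.6365.
Path (b) isobaric: W = P₁(V₂ − V₁) → W_b/(P₁V₁) = -0.4709.
W_a / W_b = -0.6365 / -0.4709 = 1.352.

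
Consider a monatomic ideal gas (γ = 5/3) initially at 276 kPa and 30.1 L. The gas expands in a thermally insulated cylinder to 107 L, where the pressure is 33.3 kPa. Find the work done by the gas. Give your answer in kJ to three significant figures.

Adiabatic: W = (P₁V₁ − P₂V₂)/(γ − 1) with γ = 5/3.
P₁V₁ = 8308 J, P₂V₂ = 3563 J.
W = (8308 − 3563) / 0.6667 = 7117 J.

W ≈ 7.12 kJ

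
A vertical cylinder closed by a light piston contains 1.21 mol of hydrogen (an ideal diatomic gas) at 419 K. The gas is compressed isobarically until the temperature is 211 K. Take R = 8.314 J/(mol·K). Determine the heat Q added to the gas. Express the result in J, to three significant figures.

Isobaric: W = nRΔT = (1.21)(8.314)(-208) = -2092 J.
ΔU = nCᵥΔT with Cᵥ = 5R/2: ΔU = (1.21)(20.79)(-208) = -5231 J.
Q = ΔU + W = -5231 − 2092 = -7324 J.

Q ≈ -7320 J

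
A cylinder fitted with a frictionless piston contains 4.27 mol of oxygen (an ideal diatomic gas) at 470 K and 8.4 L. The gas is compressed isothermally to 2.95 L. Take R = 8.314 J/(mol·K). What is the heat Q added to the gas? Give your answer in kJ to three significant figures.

Q ≈ -17.5 kJ

Isothermal ⇒ ΔU = 0, so Q = W = nRT ln(V₂/V₁).
Q = (4.27)(8.314)(470) ln(2.95/8.4) = 16685 × -1.046 = -17460 J.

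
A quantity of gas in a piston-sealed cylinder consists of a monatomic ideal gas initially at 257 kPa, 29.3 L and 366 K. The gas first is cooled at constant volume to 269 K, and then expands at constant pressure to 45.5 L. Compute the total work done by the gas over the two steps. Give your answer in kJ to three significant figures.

W_total ≈ 3.06 kJ

Step 1 (isochoric): W = 0 (constant volume).
After step 1: P = 188.9 kPa (V unchanged).
Step 2 (isobaric): W = PΔV = (188.9 kPa)(45.5 − 29.3 L) = 3060 J.
W_total = 0 + 3060 = 3060 J.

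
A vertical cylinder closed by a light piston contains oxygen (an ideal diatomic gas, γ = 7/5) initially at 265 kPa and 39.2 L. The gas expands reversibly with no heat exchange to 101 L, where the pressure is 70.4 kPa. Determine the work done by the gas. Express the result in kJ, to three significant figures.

Adiabatic: W = (P₁V₁ − P₂V₂)/(γ − 1) with γ = 7/5.
P₁V₁ = 10388 J, P₂V₂ = 7110 J.
W = (10388 − 7110) / 0.4 = 8194 J.

W ≈ 8.19 kJ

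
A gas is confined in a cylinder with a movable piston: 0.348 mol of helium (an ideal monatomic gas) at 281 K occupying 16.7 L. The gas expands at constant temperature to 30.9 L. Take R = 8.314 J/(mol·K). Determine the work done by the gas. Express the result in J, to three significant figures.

Isothermal: W = nRT ln(V₂/V₁).
W = (0.348)(8.314)(281) × ln(30.9/16.7)
  = 813 × 0.6153
W_by_gas = 500.3 J.

W ≈ 500 J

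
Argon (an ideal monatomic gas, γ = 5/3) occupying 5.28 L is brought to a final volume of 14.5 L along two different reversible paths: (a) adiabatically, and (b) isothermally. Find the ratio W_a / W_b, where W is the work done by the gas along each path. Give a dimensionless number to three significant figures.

W_a / W_b ≈ 0.728

Path (a) adiabatic: W = P₁V₁(1 − (V₁/V₂)^(γ−1))/(γ−1) → W_a/(P₁V₁) = 0.7351.
Path (b) isothermal: W = P₁V₁ ln(V₂/V₁) → W_b/(P₁V₁) = 1.01.
W_a / W_b = 0.7351 / 1.01 = 0.7277.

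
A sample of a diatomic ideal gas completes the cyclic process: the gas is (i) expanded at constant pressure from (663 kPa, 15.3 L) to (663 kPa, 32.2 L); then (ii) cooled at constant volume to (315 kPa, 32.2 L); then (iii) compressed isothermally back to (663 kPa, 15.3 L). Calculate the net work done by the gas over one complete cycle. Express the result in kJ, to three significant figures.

W_net ≈ 3.66 kJ

Leg (i): W = PΔV = (663)(32.2 − 15.3) = 11205 J.
Leg (ii): W = 0.
Leg (iii): W = PᵢVᵢ ln(V_f/Vᵢ) = (10143) ln(15.3/32.2) = -7548 J.
W_net = 11205 − 7548 = 3657 J.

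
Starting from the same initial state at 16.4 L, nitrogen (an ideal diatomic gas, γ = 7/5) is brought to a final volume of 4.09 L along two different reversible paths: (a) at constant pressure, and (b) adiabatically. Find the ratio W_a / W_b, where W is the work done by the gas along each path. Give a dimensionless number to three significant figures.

W_a / W_b ≈ 0.404

Path (a) isobaric: W = P₁(V₂ − V₁) → W_a/(P₁V₁) = -0.7506.
Path (b) adiabatic: W = P₁V₁(1 − (V₁/V₂)^(γ−1))/(γ−1) → W_b/(P₁V₁) = -1.857.
W_a / W_b = -0.7506 / -1.857 = 0.4042.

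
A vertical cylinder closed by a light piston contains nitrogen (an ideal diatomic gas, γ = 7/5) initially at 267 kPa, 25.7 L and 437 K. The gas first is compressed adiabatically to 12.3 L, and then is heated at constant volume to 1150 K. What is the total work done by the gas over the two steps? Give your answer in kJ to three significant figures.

W_total ≈ -5.88 kJ

Step 1 (adiabatic): W = (P₁V₁ − P₂V₂)/(γ−1) = (6862 − 9214)/0.4 = -5881 J.
Step 2 (isochoric): W = 0 (constant volume).
W_total = -5881 + 0 = -5881 J.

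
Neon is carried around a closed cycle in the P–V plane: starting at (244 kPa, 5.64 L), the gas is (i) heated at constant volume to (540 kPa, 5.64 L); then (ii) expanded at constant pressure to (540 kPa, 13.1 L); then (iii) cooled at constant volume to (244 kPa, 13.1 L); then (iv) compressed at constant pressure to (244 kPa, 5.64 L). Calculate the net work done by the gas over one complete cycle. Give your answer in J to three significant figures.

Constant-volume legs do no work.
W(ii) = (540)(13.1 − 5.64) = 4028 J; W(iv) = (244)(5.64 − 13.1) = -1820 J.
W_net = 4028 − 1820 = 2208 J (the clockwise enclosed area).

W_net ≈ 2210 J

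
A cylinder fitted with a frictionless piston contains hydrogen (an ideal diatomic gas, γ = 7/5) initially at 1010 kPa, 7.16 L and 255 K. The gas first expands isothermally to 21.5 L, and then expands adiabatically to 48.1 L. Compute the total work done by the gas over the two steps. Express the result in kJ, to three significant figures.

W_total ≈ 12.9 kJ

Step 1 (isothermal): W = P₁V₁ ln(V₂/V₁) = (7232) ln(21.5/7.16) = 7951 J.
After step 1: P = 336.4 kPa, V = 21.5 L, T = 255 K.
Step 2 (adiabatic): W = (P₁V₁ − P₂V₂)/(γ−1) = (7232 − 5240)/0.4 = 4978 J.
W_total = 7951 + 4978 = 12930 J.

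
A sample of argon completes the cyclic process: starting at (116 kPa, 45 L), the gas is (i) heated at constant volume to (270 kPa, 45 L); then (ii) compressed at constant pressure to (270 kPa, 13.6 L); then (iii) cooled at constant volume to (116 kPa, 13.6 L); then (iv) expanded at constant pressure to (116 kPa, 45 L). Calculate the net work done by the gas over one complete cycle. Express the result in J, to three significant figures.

Constant-volume legs do no work.
W(ii) = (270)(13.6 − 45) = -8478 J; W(iv) = (116)(45 − 13.6) = 3642 J.
W_net = -8478 + 3642 = -4836 J (the counter-clockwise enclosed area).

W_net ≈ -4840 J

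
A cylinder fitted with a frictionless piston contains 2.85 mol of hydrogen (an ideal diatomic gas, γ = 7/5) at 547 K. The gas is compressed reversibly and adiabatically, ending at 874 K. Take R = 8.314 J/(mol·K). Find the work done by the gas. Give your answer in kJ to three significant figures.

Adiabatic ⇒ Q = 0, so W_by = −ΔU = nCᵥ(T₁ − T₂).
Cᵥ = 5R/2 = 20.79 J/(mol·K).
W = (2.85)(20.79)(547 − 874) = -19371 J.

W ≈ -19.4 kJ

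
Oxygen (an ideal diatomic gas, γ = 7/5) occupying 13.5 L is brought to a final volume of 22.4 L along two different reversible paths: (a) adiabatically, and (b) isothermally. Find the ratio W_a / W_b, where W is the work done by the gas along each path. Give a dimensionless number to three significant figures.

W_a / W_b ≈ 0.905

Path (a) adiabatic: W = P₁V₁(1 − (V₁/V₂)^(γ−1))/(γ−1) → W_a/(P₁V₁) = 0.4584.
Path (b) isothermal: W = P₁V₁ ln(V₂/V₁) → W_b/(P₁V₁) = 0.5064.
W_a / W_b = 0.4584 / 0.5064 = 0.9052.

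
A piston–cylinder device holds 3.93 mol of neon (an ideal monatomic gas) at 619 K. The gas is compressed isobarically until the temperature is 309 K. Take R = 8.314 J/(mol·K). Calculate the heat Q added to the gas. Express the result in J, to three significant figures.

Q ≈ -25300 J

Isobaric: W = nRΔT = (3.93)(8.314)(-310) = -10129 J.
ΔU = nCᵥΔT with Cᵥ = 3R/2: ΔU = (3.93)(12.47)(-310) = -15193 J.
Q = ΔU + W = -15193 − 10129 = -25322 J.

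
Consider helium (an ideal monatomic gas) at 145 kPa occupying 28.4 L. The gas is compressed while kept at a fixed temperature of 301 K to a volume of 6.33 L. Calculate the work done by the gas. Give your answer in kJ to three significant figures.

W ≈ -6.18 kJ

Isothermal: W = nRT ln(V₂/V₁) = P₁V₁ ln(V₂/V₁).
P₁V₁ = (145 kPa)(28.4 L) = 4118 J.
W = 4118 × ln(6.33/28.4) = 4118 × -1.501
W_by_gas = -6181 J.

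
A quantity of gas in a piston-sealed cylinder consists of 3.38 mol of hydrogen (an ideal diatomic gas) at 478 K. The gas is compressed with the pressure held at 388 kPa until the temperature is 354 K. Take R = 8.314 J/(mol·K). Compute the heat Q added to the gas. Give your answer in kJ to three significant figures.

Isobaric: W = nRΔT = (3.38)(8.314)(-124) = -3485 J.
ΔU = nCᵥΔT with Cᵥ = 5R/2: ΔU = (3.38)(20.79)(-124) = -8711 J.
Q = ΔU + W = -8711 − 3485 = -12196 J.

Q ≈ -12.2 kJ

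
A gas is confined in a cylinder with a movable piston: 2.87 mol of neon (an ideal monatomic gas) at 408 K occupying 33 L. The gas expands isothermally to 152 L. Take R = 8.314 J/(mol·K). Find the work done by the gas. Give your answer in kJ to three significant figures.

Isothermal: W = nRT ln(V₂/V₁).
W = (2.87)(8.314)(408) × ln(152/33)
  = 9735 × 1.527
W_by_gas = 14870 J.

W ≈ 14.9 kJ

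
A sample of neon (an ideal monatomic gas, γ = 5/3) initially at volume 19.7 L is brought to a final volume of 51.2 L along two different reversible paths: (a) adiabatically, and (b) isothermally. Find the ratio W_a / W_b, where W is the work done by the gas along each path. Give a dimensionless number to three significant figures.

W_a / W_b ≈ 0.740

Path (a) adiabatic: W = P₁V₁(1 − (V₁/V₂)^(γ−1))/(γ−1) → W_a/(P₁V₁) = 0.7065.
Path (b) isothermal: W = P₁V₁ ln(V₂/V₁) → W_b/(P₁V₁) = 0.9551.
W_a / W_b = 0.7065 / 0.9551 = 0.7397.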